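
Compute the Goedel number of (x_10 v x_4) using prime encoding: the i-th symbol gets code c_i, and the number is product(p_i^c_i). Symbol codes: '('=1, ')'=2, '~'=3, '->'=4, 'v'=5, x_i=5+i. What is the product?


Formula: (x_10 v x_4)
Symbol codes: [1, 15, 5, 9, 2]
Primes: [2, 3, 5, 7, 11]
p_1^1 = 2^1 = 2
p_2^15 = 3^15 = 14348907
p_3^5 = 5^5 = 3125
p_4^9 = 7^9 = 40353607
p_5^2 = 11^2 = 121
Product = 437891553930396431250

437891553930396431250


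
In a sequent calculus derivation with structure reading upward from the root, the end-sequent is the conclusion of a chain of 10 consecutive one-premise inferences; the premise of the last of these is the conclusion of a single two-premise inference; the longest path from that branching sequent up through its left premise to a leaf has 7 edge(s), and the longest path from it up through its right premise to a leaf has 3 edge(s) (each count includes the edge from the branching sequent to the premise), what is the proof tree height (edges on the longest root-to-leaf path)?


Longest path through the left premise: 7 edges (measured from the branching sequent)
Longest path through the right premise: 3 edges
Height of the subtree rooted at the branching sequent: max(7, 3) = 7
The branching sequent sits 10 edges above the root (the chain of one-premise inferences), so height = 7 + 10 = 17

17


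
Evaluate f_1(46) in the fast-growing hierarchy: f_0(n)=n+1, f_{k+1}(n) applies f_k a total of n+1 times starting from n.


f_1(46) = f_0^47(46)
f_0 adds 1 each time, applied 47 times.
f_1(46) = 46 + 47 = 93

93


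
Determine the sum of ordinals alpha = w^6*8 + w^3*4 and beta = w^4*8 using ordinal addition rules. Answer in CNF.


Ordinal addition (w^6*8 + w^3*4) + w^4*8:
alpha's leading term has exponent 6 > beta's exponent 4, so it survives.
alpha's tail term has exponent 3 < beta's exponent 4, so it is absorbed by beta.
In ordinal addition, any term followed by a strictly larger-exponent term is absorbed.
Result = w^6*8 + w^4*8

w^6*8 + w^4*8


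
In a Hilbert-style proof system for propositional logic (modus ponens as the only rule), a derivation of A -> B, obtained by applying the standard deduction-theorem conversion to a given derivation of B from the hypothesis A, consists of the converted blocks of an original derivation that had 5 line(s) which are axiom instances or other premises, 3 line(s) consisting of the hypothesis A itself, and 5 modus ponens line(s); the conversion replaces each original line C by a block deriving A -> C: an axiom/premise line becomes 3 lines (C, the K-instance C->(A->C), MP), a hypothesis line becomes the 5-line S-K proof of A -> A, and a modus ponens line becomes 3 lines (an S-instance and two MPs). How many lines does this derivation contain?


Deduction-theorem conversion, block by block:
- 5 axiom/premise lines -> 3 lines each = 15
- 3 hypothesis lines -> 5 lines each (identity proof A->A) = 15
- 5 MP lines -> 3 lines each (S-instance, MP, MP) = 15
Total = 15 + 15 + 15 = 45 lines.

45


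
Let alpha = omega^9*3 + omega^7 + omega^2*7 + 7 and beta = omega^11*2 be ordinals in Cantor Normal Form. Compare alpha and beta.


Compare term by term from highest exponent:
alpha = omega^9*3 + omega^7 + omega^2*7 + 7
beta = omega^11*2
Term 1: alpha has omega^9*3, beta has omega^11*2
Term 2: alpha has omega^7*1, beta has omega^0*0
Term 3: alpha has omega^2*7, beta has omega^0*0
Term 4: alpha has omega^0*7, beta has omega^0*0
Result: alpha < beta

alpha < beta


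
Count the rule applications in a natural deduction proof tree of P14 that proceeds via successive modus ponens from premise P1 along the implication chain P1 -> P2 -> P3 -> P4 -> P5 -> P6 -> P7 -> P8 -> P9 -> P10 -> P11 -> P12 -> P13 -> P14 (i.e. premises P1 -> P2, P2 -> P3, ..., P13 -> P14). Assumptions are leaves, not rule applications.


We have a chain: P1 -> P2 -> P3 -> P4 -> P5 -> P6 -> P7 -> P8 -> P9 -> P10 -> P11 -> P12 -> P13 -> P14.
Each modus ponens application produces the next variable.
The chain has 14 propositions, so 14-1 = 13 modus ponens steps.
Total inference nodes = 13

13


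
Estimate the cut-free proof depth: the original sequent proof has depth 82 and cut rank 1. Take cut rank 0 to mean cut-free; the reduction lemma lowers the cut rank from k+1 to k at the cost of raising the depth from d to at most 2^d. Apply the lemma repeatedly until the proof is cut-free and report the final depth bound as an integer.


Each rank reduction sends depth d to at most 2^d; cut rank r needs r reductions.
2_0(82) = 82
2_1(82) = 2^82 = 4835703278458516698824704
Cut-free depth bound = 4835703278458516698824704

4835703278458516698824704


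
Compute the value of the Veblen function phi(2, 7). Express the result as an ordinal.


phi(2, 7):
phi(2, beta) = zeta_beta (the beta-th zeta number, fixed point of epsilon).
phi(2, 7) = zeta_7

zeta_7


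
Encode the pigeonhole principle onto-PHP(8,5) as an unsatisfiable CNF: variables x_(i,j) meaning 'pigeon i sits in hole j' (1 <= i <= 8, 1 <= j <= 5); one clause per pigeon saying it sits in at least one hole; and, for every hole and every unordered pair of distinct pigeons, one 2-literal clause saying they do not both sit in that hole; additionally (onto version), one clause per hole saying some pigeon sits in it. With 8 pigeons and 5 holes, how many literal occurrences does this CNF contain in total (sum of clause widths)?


onto-PHP(8,5): 8 pigeons, 5 holes, 8*5 = 40 variables.
- pigeon clauses: one per pigeon -> 8 clauses of width 5 -> 40 literals
- hole clauses: 5 holes * C(8,2) = 5 * 28 -> 140 clauses of width 2 -> 280 literals
- onto clauses: one per hole -> 5 clauses of width 8 -> 40 literals
Total literal occurrences = 40 + 280 + 40 = 360

360


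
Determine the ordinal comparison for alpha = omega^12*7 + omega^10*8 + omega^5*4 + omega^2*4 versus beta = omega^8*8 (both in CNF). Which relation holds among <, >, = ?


Compare term by term from highest exponent:
alpha = omega^12*7 + omega^10*8 + omega^5*4 + omega^2*4
beta = omega^8*8
Term 1: alpha has omega^12*7, beta has omega^8*8
Term 2: alpha has omega^10*8, beta has omega^0*0
Term 3: alpha has omega^5*4, beta has omega^0*0
Term 4: alpha has omega^2*4, beta has omega^0*0
Result: alpha > beta

alpha > beta


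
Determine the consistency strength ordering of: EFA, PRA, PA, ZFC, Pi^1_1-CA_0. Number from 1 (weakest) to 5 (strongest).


Ordering by consistency strength:
1. EFA
2. PRA
3. PA
4. Pi^1_1-CA_0
5. ZFC


EFA=1, PRA=2, PA=3, ZFC=5, Pi^1_1-CA_0=4


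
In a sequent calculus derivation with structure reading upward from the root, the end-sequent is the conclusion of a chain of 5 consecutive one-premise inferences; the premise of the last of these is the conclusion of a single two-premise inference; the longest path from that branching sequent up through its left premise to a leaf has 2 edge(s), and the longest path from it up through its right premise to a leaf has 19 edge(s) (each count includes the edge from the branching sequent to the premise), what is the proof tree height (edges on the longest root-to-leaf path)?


Longest path through the left premise: 2 edges (measured from the branching sequent)
Longest path through the right premise: 19 edges
Height of the subtree rooted at the branching sequent: max(2, 19) = 19
The branching sequent sits 5 edges above the root (the chain of one-premise inferences), so height = 19 + 5 = 24

24


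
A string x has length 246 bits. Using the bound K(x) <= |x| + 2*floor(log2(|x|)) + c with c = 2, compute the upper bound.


floor(log2(246)) = 7
2 * 7 = 14
K(x) <= 246 + 14 + 2 = 262

262


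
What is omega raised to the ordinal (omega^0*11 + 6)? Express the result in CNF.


omega^(omega^0*11 + 6):
omega^0 = 1, so the exponent is 11 + 6 = 17 (finite ordinal addition).
Result = omega^17, already a single CNF term.

omega^17


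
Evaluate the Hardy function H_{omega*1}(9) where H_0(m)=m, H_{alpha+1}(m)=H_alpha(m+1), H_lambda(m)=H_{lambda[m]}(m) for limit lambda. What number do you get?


H_{omega*1}(9):
For the Hardy hierarchy, H_{omega*k}(n) = 2^k * n.
2^1 = 2.
2 * 9 = 18

18


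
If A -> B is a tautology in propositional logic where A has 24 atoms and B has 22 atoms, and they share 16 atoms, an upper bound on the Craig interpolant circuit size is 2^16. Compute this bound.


Shared atoms = 16
Craig interpolant size bound = 2^16
= 65536

65536


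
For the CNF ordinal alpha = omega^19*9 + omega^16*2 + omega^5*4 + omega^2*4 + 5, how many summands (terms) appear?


CNF: omega^19*9 + omega^16*2 + omega^5*4 + omega^2*4 + 5
Count the summands separated by '+':
  term 1: omega^19*9
  term 2: omega^16*2
  term 3: omega^5*4
  term 4: omega^2*4
  term 5: 5
Total terms = 5

5


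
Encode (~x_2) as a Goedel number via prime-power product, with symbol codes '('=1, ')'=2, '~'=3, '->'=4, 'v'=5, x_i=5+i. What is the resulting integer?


Formula: (~x_2)
Symbol codes: [1, 3, 7, 2]
Primes: [2, 3, 5, 7]
p_1^1 = 2^1 = 2
p_2^3 = 3^3 = 27
p_3^7 = 5^7 = 78125
p_4^2 = 7^2 = 49
Product = 206718750

206718750


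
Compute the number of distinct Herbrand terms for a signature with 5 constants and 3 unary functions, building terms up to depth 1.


Herbrand terms by depth:
Depth 0: 5 constants
Depth 1: 15 new terms (running total: 20)
Total distinct ground terms = 20

20


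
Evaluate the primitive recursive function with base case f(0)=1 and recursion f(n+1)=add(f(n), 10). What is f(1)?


f(0) = 1
f(1) = add(f(0), 10) = add(1, 10) = 11


11


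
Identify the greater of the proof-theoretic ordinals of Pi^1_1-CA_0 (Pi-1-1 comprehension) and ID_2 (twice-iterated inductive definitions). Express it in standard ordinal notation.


Proof-theoretic ordinal of Pi^1_1-CA_0 (Pi-1-1 comprehension): psi_0(Omega_omega)
Proof-theoretic ordinal of ID_2 (twice-iterated inductive definitions): psi_0(epsilon_{Omega_2+1})
Comparing: psi_0(epsilon_{Omega_2+1}) < psi_0(Omega_omega).
The larger ordinal is psi_0(Omega_omega) (from Pi^1_1-CA_0 (Pi-1-1 comprehension)).

psi_0(Omega_omega)


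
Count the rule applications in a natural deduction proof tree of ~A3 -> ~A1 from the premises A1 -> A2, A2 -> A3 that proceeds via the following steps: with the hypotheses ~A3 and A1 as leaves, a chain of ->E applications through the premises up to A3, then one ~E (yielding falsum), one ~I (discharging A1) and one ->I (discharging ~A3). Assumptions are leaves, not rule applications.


From hypothesis A1, 2 ->E steps along the 2 premises yield A3.
~E with hypothesis ~A3 gives falsum (1 node); ~I discharging A1 gives ~A1 (1 node); ->I discharging ~A3 gives the goal (1 node).
Total = 2 + 3 = 5 inference nodes.

5


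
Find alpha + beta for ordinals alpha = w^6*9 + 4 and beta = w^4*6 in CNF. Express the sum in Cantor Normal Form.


Ordinal addition (w^6*9 + 4) + w^4*6:
alpha's leading term has exponent 6 > beta's exponent 4, so it survives.
alpha's tail term has exponent 0 < beta's exponent 4, so it is absorbed by beta.
In ordinal addition, any term followed by a strictly larger-exponent term is absorbed.
Result = w^6*9 + w^4*6

w^6*9 + w^4*6


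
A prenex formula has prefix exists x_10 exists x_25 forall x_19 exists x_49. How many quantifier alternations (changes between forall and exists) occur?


Walk the prefix and count type changes:
  position 1: exists -> exists
  position 2: exists -> forall <-- alternation
  position 3: forall -> exists <-- alternation
Total alternations = 2

2


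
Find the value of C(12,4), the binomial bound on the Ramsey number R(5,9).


R(5,9) <= C(5+9-2, 5-1) = C(12, 4)
C(12, 4) = 12! / (4! * 8!)
= 495

495


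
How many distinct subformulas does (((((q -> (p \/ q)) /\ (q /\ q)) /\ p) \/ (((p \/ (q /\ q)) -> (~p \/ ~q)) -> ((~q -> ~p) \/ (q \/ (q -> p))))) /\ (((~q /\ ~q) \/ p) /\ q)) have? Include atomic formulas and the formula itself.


Formula: (((((q -> (p \/ q)) /\ (q /\ q)) /\ p) \/ (((p \/ (q /\ q)) -> (~p \/ ~q)) -> ((~q -> ~p) \/ (q \/ (q -> p))))) /\ (((~q /\ ~q) \/ p) /\ q))
Subformulas found:
  1. q
  2. p
  3. ~p
  4. ~q
  5. (q /\ q)
  6. (q -> p)
  7. (p \/ q)
  8. (~p \/ ~q)
  9. (~q -> ~p)
  10. (~q /\ ~q)
  11. (q -> (p \/ q))
  12. (q \/ (q -> p))
  13. (p \/ (q /\ q))
  14. ((~q /\ ~q) \/ p)
  15. (((~q /\ ~q) \/ p) /\ q)
  16. ((q -> (p \/ q)) /\ (q /\ q))
  17. ((~q -> ~p) \/ (q \/ (q -> p)))
  18. ((p \/ (q /\ q)) -> (~p \/ ~q))
  19. (((q -> (p \/ q)) /\ (q /\ q)) /\ p)
  20. (((p \/ (q /\ q)) -> (~p \/ ~q)) -> ((~q -> ~p) \/ (q \/ (q -> p))))
  21. ((((q -> (p \/ q)) /\ (q /\ q)) /\ p) \/ (((p \/ (q /\ q)) -> (~p \/ ~q)) -> ((~q -> ~p) \/ (q \/ (q -> p)))))
  22. (((((q -> (p \/ q)) /\ (q /\ q)) /\ p) \/ (((p \/ (q /\ q)) -> (~p \/ ~q)) -> ((~q -> ~p) \/ (q \/ (q -> p))))) /\ (((~q /\ ~q) \/ p) /\ q))
Total distinct subformulas = 22

22


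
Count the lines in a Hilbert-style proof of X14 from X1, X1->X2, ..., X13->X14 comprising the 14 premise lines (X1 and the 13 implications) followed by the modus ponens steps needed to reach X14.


We have 14 premise lines: X1 and 13 implications.
Each implication is detached once by MP, giving 13 MP lines.
14 premise lines + 13 MP lines = 27 total lines.

27


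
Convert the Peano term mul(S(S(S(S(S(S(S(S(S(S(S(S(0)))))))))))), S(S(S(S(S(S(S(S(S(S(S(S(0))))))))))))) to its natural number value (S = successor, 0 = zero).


mul(S^12(0), S^12(0)):
S^12(0) = 12
S^12(0) = 12
12 * 12 = 144

144


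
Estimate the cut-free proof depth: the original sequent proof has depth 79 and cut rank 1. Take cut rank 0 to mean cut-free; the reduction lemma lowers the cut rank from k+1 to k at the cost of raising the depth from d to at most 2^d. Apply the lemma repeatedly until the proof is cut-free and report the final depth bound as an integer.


Each rank reduction sends depth d to at most 2^d; cut rank r needs r reductions.
2_0(79) = 79
2_1(79) = 2^79 = 604462909807314587353088
Cut-free depth bound = 604462909807314587353088

604462909807314587353088


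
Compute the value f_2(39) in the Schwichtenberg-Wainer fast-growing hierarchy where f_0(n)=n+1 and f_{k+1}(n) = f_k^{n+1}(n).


f_2(39) = f_1^40(39)
f_1(m) = 2m + 1.
Iterating: f_1^k(n) = 2^k*(n+1) - 1.
f_2(39) = 2^40*(39+1) - 1 = 1099511627776*40 - 1 = 43980465111039

43980465111039


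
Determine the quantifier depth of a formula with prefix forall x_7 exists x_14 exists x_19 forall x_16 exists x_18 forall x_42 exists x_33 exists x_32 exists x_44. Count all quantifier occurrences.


Quantifier prefix has 9 quantifier symbols.
Quantifier depth = 9

9


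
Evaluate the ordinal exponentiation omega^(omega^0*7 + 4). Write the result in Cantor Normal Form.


omega^(omega^0*7 + 4):
omega^0 = 1, so the exponent is 7 + 4 = 11 (finite ordinal addition).
Result = omega^11, already a single CNF term.

omega^11


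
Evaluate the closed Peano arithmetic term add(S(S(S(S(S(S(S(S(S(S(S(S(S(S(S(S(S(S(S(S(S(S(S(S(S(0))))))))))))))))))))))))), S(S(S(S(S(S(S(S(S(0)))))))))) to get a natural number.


add(S^25(0), S^9(0)):
S^25(0) = 25
S^9(0) = 9
25 + 9 = 34

34


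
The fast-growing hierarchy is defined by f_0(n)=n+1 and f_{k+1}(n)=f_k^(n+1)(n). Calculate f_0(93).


f_0(93) = 93 + 1 = 94

94


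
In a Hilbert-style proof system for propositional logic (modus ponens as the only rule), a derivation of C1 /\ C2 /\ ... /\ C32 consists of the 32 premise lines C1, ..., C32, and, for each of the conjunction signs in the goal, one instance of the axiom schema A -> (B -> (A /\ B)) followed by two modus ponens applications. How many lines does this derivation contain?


Conjoining 32 premises:
- 32 premise lines
- the goal has 31 conjunction signs; each costs 1 axiom instance + 2 MP = 3 lines: 3 * 31 = 93
Total = 32 + 93 = 125 lines.

125


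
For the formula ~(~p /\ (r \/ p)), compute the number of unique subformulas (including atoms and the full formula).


Formula: ~(~p /\ (r \/ p))
Subformulas found:
  1. r
  2. p
  3. ~p
  4. (r \/ p)
  5. (~p /\ (r \/ p))
  6. ~(~p /\ (r \/ p))
Total distinct subformulas = 6

6


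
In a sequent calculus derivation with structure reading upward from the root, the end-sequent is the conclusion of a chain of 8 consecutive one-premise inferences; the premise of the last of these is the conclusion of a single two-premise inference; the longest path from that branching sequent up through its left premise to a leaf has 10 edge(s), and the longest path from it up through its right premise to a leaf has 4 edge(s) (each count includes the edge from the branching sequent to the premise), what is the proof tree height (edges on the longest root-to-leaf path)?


Longest path through the left premise: 10 edges (measured from the branching sequent)
Longest path through the right premise: 4 edges
Height of the subtree rooted at the branching sequent: max(10, 4) = 10
The branching sequent sits 8 edges above the root (the chain of one-premise inferences), so height = 10 + 8 = 18

18


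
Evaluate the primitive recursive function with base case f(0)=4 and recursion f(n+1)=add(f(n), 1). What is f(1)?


f(0) = 4
f(1) = add(f(0), 1) = add(4, 1) = 5


5


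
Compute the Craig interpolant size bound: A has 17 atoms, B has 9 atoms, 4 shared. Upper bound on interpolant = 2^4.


Shared atoms = 4
Craig interpolant size bound = 2^4
= 16

16


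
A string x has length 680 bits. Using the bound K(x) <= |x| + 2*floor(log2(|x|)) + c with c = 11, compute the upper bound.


floor(log2(680)) = 9
2 * 9 = 18
K(x) <= 680 + 18 + 11 = 709

709


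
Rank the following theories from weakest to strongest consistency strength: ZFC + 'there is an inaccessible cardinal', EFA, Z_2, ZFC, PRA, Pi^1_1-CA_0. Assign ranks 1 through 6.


Ordering by consistency strength:
1. EFA
2. PRA
3. Pi^1_1-CA_0
4. Z_2
5. ZFC
6. ZFC + 'there is an inaccessible cardinal'


ZFC + 'there is an inaccessible cardinal'=6, EFA=1, Z_2=4, ZFC=5, PRA=2, Pi^1_1-CA_0=3


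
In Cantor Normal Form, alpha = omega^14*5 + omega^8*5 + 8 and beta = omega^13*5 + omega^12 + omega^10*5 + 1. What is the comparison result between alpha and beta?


Compare term by term from highest exponent:
alpha = omega^14*5 + omega^8*5 + 8
beta = omega^13*5 + omega^12 + omega^10*5 + 1
Term 1: alpha has omega^14*5, beta has omega^13*5
Term 2: alpha has omega^8*5, beta has omega^12*1
Term 3: alpha has omega^0*8, beta has omega^10*5
Term 4: alpha has omega^0*0, beta has omega^0*1
Result: alpha > beta

alpha > beta


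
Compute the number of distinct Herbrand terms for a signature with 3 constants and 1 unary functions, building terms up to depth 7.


Herbrand terms by depth:
Depth 0: 3 constants
Depth 1: 3 new terms (running total: 6)
Depth 2: 3 new terms (running total: 9)
Depth 3: 3 new terms (running total: 12)
Depth 4: 3 new terms (running total: 15)
Depth 5: 3 new terms (running total: 18)
Depth 6: 3 new terms (running total: 21)
Depth 7: 3 new terms (running total: 24)
Total distinct ground terms = 24

24


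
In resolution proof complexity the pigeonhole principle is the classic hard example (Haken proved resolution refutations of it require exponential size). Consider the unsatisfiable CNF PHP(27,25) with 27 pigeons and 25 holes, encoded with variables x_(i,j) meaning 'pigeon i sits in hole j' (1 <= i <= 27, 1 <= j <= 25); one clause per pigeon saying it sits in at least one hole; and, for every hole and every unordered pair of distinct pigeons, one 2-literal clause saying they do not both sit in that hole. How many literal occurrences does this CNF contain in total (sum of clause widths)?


PHP(27,25): 27 pigeons, 25 holes, 27*25 = 675 variables.
- pigeon clauses: one per pigeon -> 27 clauses of width 25 -> 675 literals
- hole clauses: 25 holes * C(27,2) = 25 * 351 -> 8775 clauses of width 2 -> 17550 literals
Total literal occurrences = 675 + 17550 = 18225

18225


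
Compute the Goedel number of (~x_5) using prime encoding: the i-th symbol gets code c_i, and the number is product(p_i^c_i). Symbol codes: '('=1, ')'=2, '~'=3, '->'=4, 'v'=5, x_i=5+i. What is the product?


Formula: (~x_5)
Symbol codes: [1, 3, 10, 2]
Primes: [2, 3, 5, 7]
p_1^1 = 2^1 = 2
p_2^3 = 3^3 = 27
p_3^10 = 5^10 = 9765625
p_4^2 = 7^2 = 49
Product = 25839843750

25839843750


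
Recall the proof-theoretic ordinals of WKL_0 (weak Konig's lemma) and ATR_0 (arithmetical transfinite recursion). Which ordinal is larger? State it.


Proof-theoretic ordinal of WKL_0 (weak Konig's lemma): omega^omega
Proof-theoretic ordinal of ATR_0 (arithmetical transfinite recursion): Gamma_0
Comparing: omega^omega < Gamma_0.
The larger ordinal is Gamma_0 (from ATR_0 (arithmetical transfinite recursion)).

Gamma_0


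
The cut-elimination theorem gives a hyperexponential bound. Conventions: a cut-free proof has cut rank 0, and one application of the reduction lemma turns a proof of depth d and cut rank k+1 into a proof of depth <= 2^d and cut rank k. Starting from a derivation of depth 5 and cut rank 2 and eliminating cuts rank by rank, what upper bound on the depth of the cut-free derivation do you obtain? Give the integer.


Each rank reduction sends depth d to at most 2^d; cut rank r needs r reductions.
2_0(5) = 5
2_1(5) = 2^5 = 32
2_2(5) = 2^32 = 4294967296
Cut-free depth bound = 4294967296

4294967296


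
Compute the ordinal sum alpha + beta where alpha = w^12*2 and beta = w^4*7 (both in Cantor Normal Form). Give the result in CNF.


Ordinal addition w^12*2 + w^4*7:
Leading exponent of alpha (12) > leading exponent of beta (4).
Since alpha's term has higher exponent than beta's leading term,
the sum is simply alpha followed by beta.
Result = w^12*2 + w^4*7

w^12*2 + w^4*7


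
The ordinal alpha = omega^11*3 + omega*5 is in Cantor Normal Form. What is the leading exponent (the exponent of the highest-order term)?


CNF: omega^11*3 + omega*5
The leading term is omega^11*3, which has exponent 11.

11


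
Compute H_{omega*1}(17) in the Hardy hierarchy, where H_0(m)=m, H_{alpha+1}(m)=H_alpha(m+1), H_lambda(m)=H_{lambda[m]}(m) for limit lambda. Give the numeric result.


H_{omega*1}(17):
For the Hardy hierarchy, H_{omega*k}(n) = 2^k * n.
2^1 = 2.
2 * 17 = 34

34


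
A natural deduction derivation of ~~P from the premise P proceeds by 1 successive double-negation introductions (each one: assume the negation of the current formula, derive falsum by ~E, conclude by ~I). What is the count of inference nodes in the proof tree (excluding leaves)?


Each double-negation introduction (from C infer ~~C) uses 2 inference nodes: one ~E (C and ~C give falsum) and one ~I (discharge ~C).
1 double negations = 1 * 2 = 2 inference nodes.

2


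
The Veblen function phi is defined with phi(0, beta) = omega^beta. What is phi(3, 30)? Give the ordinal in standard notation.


phi(3, 30):
phi(3, beta) = eta_beta (the beta-th eta number, fixed point of zeta).
phi(3, 30) = eta_30

eta_30


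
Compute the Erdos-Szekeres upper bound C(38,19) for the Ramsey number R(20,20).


R(20,20) <= C(20+20-2, 20-1) = C(38, 19)
C(38, 19) = 38! / (19! * 19!)
= 35345263800

35345263800


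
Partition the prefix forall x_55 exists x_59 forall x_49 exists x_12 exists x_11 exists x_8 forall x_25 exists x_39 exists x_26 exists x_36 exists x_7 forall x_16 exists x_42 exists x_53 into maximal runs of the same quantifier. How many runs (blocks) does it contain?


Alternations = 7.
Blocks = alternations + 1 = 8

8


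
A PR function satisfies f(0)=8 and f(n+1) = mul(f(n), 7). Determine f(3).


f(0) = 8
f(1) = mul(f(0), 7) = mul(8, 7) = 56
f(2) = mul(f(1), 7) = mul(56, 7) = 392
f(3) = mul(f(2), 7) = mul(392, 7) = 2744


2744


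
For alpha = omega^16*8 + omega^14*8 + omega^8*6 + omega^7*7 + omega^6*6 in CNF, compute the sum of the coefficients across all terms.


CNF: omega^16*8 + omega^14*8 + omega^8*6 + omega^7*7 + omega^6*6
Coefficients: 8 + 8 + 6 + 7 + 6 = 35

35


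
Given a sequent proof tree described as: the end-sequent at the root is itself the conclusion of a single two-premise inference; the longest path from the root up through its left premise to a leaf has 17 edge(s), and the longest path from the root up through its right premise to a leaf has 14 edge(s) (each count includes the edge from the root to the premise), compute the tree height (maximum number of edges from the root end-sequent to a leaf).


Longest path through the left premise: 17 edges (measured from the branching sequent)
Longest path through the right premise: 14 edges
Height of the subtree rooted at the branching sequent: max(17, 14) = 17
The branching sequent is the root itself.
Total height = 17

17


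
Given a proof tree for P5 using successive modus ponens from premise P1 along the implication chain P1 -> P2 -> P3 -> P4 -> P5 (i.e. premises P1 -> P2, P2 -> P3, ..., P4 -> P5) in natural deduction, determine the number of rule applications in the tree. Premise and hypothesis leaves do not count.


We have a chain: P1 -> P2 -> P3 -> P4 -> P5.
Each modus ponens application produces the next variable.
The chain has 5 propositions, so 5-1 = 4 modus ponens steps.
Total inference nodes = 4

4


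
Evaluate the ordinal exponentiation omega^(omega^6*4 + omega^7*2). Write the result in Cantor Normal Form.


omega^(omega^6*4 + omega^7*2):
In ordinal addition a term is absorbed by a following term of strictly larger exponent: 6 < 7, so omega^6*4 + omega^7*2 = omega^7*2.
omega raised to a CNF ordinal is a single CNF term: Result = omega^(omega^7*2)

omega^(omega^7*2)


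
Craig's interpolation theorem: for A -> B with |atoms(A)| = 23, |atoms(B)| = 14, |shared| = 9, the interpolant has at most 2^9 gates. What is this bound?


Shared atoms = 9
Craig interpolant size bound = 2^9
= 512

512


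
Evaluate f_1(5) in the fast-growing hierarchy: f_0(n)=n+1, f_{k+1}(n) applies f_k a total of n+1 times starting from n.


f_1(5) = f_0^6(5)
f_0 adds 1 each time, applied 6 times.
f_1(5) = 5 + 6 = 11

11


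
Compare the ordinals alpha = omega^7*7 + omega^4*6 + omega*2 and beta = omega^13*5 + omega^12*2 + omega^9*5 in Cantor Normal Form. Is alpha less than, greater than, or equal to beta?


Compare term by term from highest exponent:
alpha = omega^7*7 + omega^4*6 + omega*2
beta = omega^13*5 + omega^12*2 + omega^9*5
Term 1: alpha has omega^7*7, beta has omega^13*5
Term 2: alpha has omega^4*6, beta has omega^12*2
Term 3: alpha has omega^1*2, beta has omega^9*5
Result: alpha < beta

alpha < beta


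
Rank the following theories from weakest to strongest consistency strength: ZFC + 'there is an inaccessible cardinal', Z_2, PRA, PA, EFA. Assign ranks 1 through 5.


Ordering by consistency strength:
1. EFA
2. PRA
3. PA
4. Z_2
5. ZFC + 'there is an inaccessible cardinal'


ZFC + 'there is an inaccessible cardinal'=5, Z_2=4, PRA=2, PA=3, EFA=1


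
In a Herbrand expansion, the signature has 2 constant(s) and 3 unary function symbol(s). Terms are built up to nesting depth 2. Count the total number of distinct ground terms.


Herbrand terms by depth:
Depth 0: 2 constants
Depth 1: 6 new terms (running total: 8)
Depth 2: 18 new terms (running total: 26)
Total distinct ground terms = 26

26


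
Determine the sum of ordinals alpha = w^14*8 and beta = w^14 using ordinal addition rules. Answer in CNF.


Ordinal addition w^14*8 + w^14:
Both terms have the same exponent 14.
w^e*c + w^e*d = w^e*(c+d).
Result = w^14*(8+1) = w^14*9

w^14*9


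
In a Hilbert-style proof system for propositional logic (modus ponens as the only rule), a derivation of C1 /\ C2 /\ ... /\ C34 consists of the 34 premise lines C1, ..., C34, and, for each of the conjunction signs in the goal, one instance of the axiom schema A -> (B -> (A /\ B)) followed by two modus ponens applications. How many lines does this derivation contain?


Conjoining 34 premises:
- 34 premise lines
- the goal has 33 conjunction signs; each costs 1 axiom instance + 2 MP = 3 lines: 3 * 33 = 99
Total = 34 + 99 = 133 lines.

133


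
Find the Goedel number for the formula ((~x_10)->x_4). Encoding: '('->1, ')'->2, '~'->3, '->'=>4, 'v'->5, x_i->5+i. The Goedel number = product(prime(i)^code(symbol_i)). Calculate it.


Formula: ((~x_10)->x_4)
Symbol codes: [1, 1, 3, 15, 2, 4, 9, 2]
Primes: [2, 3, 5, 7, 11, 13, 17, 19]
p_1^1 = 2^1 = 2
p_2^1 = 3^1 = 3
p_3^3 = 5^3 = 125
p_4^15 = 7^15 = 4747561509943
p_5^2 = 11^2 = 121
p_6^4 = 13^4 = 28561
p_7^9 = 17^9 = 118587876497
p_8^2 = 19^2 = 361
Product = 526790746296216414745551720284633250

526790746296216414745551720284633250


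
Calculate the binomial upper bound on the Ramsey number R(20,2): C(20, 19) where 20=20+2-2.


R(20,2) <= C(20+2-2, 20-1) = C(20, 19)
C(20, 19) = 20! / (19! * 1!)
= 20

20


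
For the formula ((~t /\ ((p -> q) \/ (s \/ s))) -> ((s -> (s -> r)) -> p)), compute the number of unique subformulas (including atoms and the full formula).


Formula: ((~t /\ ((p -> q) \/ (s \/ s))) -> ((s -> (s -> r)) -> p))
Subformulas found:
  1. q
  2. s
  3. r
  4. t
  5. p
  6. ~t
  7. (s \/ s)
  8. (s -> r)
  9. (p -> q)
  10. (s -> (s -> r))
  11. ((p -> q) \/ (s \/ s))
  12. ((s -> (s -> r)) -> p)
  13. (~t /\ ((p -> q) \/ (s \/ s)))
  14. ((~t /\ ((p -> q) \/ (s \/ s))) -> ((s -> (s -> r)) -> p))
Total distinct subformulas = 14

14


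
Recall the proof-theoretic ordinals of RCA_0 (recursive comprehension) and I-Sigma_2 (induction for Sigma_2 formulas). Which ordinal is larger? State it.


Proof-theoretic ordinal of RCA_0 (recursive comprehension): omega^omega
Proof-theoretic ordinal of I-Sigma_2 (induction for Sigma_2 formulas): omega^(omega^omega)
Comparing: omega^omega < omega^(omega^omega).
The larger ordinal is omega^(omega^omega) (from I-Sigma_2 (induction for Sigma_2 formulas)).

omega^(omega^omega)


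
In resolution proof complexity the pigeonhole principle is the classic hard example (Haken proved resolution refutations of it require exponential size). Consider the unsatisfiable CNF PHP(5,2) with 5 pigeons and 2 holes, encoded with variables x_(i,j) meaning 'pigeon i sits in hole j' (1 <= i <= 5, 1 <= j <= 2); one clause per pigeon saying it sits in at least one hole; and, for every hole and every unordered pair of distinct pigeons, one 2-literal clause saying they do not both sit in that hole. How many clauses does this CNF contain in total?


PHP(5,2): 5 pigeons, 2 holes, 5*2 = 10 variables.
- pigeon clauses: one per pigeon -> 5 clauses
- hole clauses: 2 holes * C(5,2) = 2 * 10 -> 20 clauses
Total clauses = 5 + 20 = 25

25


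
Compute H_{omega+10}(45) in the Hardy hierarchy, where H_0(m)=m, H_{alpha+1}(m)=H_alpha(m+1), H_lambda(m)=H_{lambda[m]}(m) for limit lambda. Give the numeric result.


H_{omega+10}(45):
Unwind the 10 successor steps: H_{omega+10}(45) = H_omega(45+10) = H_omega(55).
H_omega(m) = H_m(m) = m + m = 2m.
Result = 2 * 55 = 110

110


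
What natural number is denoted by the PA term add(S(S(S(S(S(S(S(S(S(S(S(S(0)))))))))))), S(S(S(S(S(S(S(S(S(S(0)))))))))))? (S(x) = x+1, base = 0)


add(S^12(0), S^10(0)):
S^12(0) = 12
S^10(0) = 10
12 + 10 = 22

22


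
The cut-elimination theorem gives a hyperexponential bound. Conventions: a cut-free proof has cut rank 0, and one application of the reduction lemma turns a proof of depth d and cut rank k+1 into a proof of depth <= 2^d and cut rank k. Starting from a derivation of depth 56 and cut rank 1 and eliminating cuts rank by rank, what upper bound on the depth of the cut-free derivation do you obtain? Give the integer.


Each rank reduction sends depth d to at most 2^d; cut rank r needs r reductions.
2_0(56) = 56
2_1(56) = 2^56 = 72057594037927936
Cut-free depth bound = 72057594037927936

72057594037927936


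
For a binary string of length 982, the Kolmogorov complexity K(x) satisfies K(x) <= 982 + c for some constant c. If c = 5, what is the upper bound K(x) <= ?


K(x) <= |x| + c = 982 + 5 = 987

987


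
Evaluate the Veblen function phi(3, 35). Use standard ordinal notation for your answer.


phi(3, 35):
phi(3, beta) = eta_beta (the beta-th eta number, fixed point of zeta).
phi(3, 35) = eta_35

eta_35


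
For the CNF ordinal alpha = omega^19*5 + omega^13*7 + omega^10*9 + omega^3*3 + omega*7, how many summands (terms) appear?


CNF: omega^19*5 + omega^13*7 + omega^10*9 + omega^3*3 + omega*7
Count the summands separated by '+':
  term 1: omega^19*5
  term 2: omega^13*7
  term 3: omega^10*9
  term 4: omega^3*3
  term 5: omega*7
Total terms = 5

5


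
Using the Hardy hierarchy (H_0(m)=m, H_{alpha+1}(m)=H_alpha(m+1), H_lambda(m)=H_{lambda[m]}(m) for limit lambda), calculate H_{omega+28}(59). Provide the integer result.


H_{omega+28}(59):
Unwind the 28 successor steps: H_{omega+28}(59) = H_omega(59+28) = H_omega(87).
H_omega(m) = H_m(m) = m + m = 2m.
Result = 2 * 87 = 174

174


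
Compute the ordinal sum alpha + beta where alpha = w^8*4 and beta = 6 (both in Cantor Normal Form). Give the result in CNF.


Ordinal addition w^8*4 + 6:
Leading exponent of alpha (8) > leading exponent of beta (0).
Since alpha's term has higher exponent than beta's leading term,
the sum is simply alpha followed by beta.
Result = w^8*4 + 6

w^8*4 + 6


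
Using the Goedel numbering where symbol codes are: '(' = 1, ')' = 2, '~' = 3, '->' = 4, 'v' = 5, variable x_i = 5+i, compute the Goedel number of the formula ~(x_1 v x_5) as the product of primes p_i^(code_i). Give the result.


Formula: ~(x_1 v x_5)
Symbol codes: [3, 1, 6, 5, 10, 2]
Primes: [2, 3, 5, 7, 11, 13]
p_1^3 = 2^3 = 8
p_2^1 = 3^1 = 3
p_3^6 = 5^6 = 15625
p_4^5 = 7^5 = 16807
p_5^10 = 11^10 = 25937424601
p_6^2 = 13^2 = 169
Product = 27627082462673318625000

27627082462673318625000


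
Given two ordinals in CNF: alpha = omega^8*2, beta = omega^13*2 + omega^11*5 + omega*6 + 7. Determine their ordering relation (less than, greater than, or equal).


Compare term by term from highest exponent:
alpha = omega^8*2
beta = omega^13*2 + omega^11*5 + omega*6 + 7
Term 1: alpha has omega^8*2, beta has omega^13*2
Term 2: alpha has omega^0*0, beta has omega^11*5
Term 3: alpha has omega^0*0, beta has omega^1*6
Term 4: alpha has omega^0*0, beta has omega^0*7
Result: alpha < beta

alpha < beta


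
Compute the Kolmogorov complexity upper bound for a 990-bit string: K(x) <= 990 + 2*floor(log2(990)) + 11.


floor(log2(990)) = 9
2 * 9 = 18
K(x) <= 990 + 18 + 11 = 1019

1019


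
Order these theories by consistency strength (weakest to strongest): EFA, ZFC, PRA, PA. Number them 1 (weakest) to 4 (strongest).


Ordering by consistency strength:
1. EFA
2. PRA
3. PA
4. ZFC


EFA=1, ZFC=4, PRA=2, PA=3


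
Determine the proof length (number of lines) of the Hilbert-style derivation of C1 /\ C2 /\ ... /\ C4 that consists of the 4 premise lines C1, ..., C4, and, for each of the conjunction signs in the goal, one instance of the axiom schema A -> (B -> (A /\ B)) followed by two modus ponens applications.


Conjoining 4 premises:
- 4 premise lines
- the goal has 3 conjunction signs; each costs 1 axiom instance + 2 MP = 3 lines: 3 * 3 = 9
Total = 4 + 9 = 13 lines.

13


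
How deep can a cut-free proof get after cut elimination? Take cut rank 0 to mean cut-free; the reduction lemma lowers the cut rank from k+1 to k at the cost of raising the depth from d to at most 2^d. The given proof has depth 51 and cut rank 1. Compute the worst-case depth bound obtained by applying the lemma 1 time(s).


Each rank reduction sends depth d to at most 2^d; cut rank r needs r reductions.
2_0(51) = 51
2_1(51) = 2^51 = 2251799813685248
Cut-free depth bound = 2251799813685248

2251799813685248


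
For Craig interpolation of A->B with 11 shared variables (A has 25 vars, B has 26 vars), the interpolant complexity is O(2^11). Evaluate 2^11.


Shared atoms = 11
Craig interpolant size bound = 2^11
= 2048

2048


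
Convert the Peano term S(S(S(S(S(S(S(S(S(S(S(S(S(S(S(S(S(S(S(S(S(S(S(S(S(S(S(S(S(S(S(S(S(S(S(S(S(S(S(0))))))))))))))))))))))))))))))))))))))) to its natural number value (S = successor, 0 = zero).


Counting successors applied to 0:
39 applications of S to 0 = 39

39


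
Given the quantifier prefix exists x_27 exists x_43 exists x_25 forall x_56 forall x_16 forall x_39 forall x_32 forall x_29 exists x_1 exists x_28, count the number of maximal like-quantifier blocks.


Alternations = 2.
Blocks = alternations + 1 = 3

3


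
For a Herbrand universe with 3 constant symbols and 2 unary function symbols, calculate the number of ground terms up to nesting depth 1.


Herbrand terms by depth:
Depth 0: 3 constants
Depth 1: 6 new terms (running total: 9)
Total distinct ground terms = 9

9


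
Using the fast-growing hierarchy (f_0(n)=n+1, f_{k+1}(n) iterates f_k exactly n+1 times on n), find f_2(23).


f_2(23) = f_1^24(23)
f_1(m) = 2m + 1.
Iterating: f_1^k(n) = 2^k*(n+1) - 1.
f_2(23) = 2^24*(23+1) - 1 = 16777216*24 - 1 = 402653183

402653183


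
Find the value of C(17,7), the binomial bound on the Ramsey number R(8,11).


R(8,11) <= C(8+11-2, 8-1) = C(17, 7)
C(17, 7) = 17! / (7! * 10!)
= 19448

19448


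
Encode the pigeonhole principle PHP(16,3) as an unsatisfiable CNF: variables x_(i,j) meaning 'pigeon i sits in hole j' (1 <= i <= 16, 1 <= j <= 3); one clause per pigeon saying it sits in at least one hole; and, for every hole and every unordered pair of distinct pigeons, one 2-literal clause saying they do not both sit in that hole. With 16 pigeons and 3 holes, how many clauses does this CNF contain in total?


PHP(16,3): 16 pigeons, 3 holes, 16*3 = 48 variables.
- pigeon clauses: one per pigeon -> 16 clauses
- hole clauses: 3 holes * C(16,2) = 3 * 120 -> 360 clauses
Total clauses = 16 + 360 = 376

376


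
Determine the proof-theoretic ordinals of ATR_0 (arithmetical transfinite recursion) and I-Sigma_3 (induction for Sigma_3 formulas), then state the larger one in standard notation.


Proof-theoretic ordinal of ATR_0 (arithmetical transfinite recursion): Gamma_0
Proof-theoretic ordinal of I-Sigma_3 (induction for Sigma_3 formulas): omega^(omega^(omega^omega))
Comparing: omega^(omega^(omega^omega)) < Gamma_0.
The larger ordinal is Gamma_0 (from ATR_0 (arithmetical transfinite recursion)).

Gamma_0


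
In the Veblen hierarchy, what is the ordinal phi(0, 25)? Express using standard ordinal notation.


phi(0, 25):
phi(0, beta) = omega^beta by definition.
phi(0, 25) = omega^25

omega^25


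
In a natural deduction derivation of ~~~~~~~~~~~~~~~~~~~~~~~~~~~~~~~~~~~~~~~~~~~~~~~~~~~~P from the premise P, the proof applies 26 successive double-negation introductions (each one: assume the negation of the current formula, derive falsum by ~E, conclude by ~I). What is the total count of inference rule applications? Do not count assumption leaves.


Each double-negation introduction (from C infer ~~C) uses 2 inference nodes: one ~E (C and ~C give falsum) and one ~I (discharge ~C).
26 double negations = 26 * 2 = 52 inference nodes.

52


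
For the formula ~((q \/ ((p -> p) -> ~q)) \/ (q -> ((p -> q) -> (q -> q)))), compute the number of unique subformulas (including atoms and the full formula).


Formula: ~((q \/ ((p -> p) -> ~q)) \/ (q -> ((p -> q) -> (q -> q))))
Subformulas found:
  1. q
  2. p
  3. ~q
  4. (p -> p)
  5. (q -> q)
  6. (p -> q)
  7. ((p -> p) -> ~q)
  8. ((p -> q) -> (q -> q))
  9. (q \/ ((p -> p) -> ~q))
  10. (q -> ((p -> q) -> (q -> q)))
  11. ((q \/ ((p -> p) -> ~q)) \/ (q -> ((p -> q) -> (q -> q))))
  12. ~((q \/ ((p -> p) -> ~q)) \/ (q -> ((p -> q) -> (q -> q))))
Total distinct subformulas = 12

12


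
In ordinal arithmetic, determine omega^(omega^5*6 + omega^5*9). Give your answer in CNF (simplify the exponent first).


omega^(omega^5*6 + omega^5*9):
Both terms of the exponent have the same exponent 5, so they merge: omega^5*6 + omega^5*9 = omega^5*(6+9) = omega^5*15.
omega raised to a CNF ordinal is a single CNF term: Result = omega^(omega^5*15)

omega^(omega^5*15)


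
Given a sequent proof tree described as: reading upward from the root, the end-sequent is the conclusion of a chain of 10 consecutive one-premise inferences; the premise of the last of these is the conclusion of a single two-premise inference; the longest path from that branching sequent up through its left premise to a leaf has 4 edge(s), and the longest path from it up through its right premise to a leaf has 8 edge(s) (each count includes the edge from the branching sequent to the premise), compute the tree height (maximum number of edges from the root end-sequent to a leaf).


Longest path through the left premise: 4 edges (measured from the branching sequent)
Longest path through the right premise: 8 edges
Height of the subtree rooted at the branching sequent: max(4, 8) = 8
The branching sequent sits 10 edges above the root (the chain of one-premise inferences), so height = 8 + 10 = 18

18
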